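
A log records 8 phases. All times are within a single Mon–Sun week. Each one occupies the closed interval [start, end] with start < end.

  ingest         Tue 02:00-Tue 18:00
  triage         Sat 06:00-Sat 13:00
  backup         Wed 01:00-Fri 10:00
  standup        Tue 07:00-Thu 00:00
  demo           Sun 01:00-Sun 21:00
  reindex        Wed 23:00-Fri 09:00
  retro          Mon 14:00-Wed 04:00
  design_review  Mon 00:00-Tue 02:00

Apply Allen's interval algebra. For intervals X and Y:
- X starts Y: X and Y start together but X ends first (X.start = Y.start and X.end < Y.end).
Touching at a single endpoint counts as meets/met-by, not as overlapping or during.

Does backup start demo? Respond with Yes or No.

backup = [Wed 01:00, Fri 10:00], demo = [Sun 01:00, Sun 21:00].
Actual relation of backup to demo: before.
Asked whether 'starts' holds → No.

No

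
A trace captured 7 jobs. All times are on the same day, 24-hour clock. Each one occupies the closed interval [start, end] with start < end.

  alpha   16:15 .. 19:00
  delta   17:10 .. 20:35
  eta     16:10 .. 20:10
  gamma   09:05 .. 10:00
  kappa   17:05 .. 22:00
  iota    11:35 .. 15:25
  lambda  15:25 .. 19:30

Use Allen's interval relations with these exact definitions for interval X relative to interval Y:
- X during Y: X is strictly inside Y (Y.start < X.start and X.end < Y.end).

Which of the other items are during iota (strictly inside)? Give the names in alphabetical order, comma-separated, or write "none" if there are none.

none

Target iota = [11:35, 15:25].
alpha [16:15, 19:00] → after → no.
delta [17:10, 20:35] → after → no.
eta [16:10, 20:10] → after → no.
gamma [09:05, 10:00] → before → no.
kappa [17:05, 22:00] → after → no.
lambda [15:25, 19:30] → met-by → no.
Result: none.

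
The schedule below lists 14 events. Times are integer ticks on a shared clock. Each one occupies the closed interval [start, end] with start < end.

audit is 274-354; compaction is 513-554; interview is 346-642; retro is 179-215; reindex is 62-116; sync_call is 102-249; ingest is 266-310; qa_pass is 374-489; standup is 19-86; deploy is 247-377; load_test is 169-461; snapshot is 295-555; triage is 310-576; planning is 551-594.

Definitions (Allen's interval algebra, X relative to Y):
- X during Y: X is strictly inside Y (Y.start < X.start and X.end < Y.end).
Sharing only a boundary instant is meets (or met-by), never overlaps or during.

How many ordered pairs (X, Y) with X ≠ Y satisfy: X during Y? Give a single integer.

14

Checking all 182 ordered pairs for relation 'during'; matching pairs in alphabetical order:
(audit, deploy): audit during deploy ✓
(audit, load_test): audit during load_test ✓
(compaction, interview): compaction during interview ✓
(compaction, snapshot): compaction during snapshot ✓
(compaction, triage): compaction during triage ✓
(deploy, load_test): deploy during load_test ✓
(ingest, deploy): ingest during deploy ✓
(ingest, load_test): ingest during load_test ✓
(planning, interview): planning during interview ✓
(qa_pass, interview): qa_pass during interview ✓
(qa_pass, snapshot): qa_pass during snapshot ✓
(qa_pass, triage): qa_pass during triage ✓
(retro, load_test): retro during load_test ✓
(retro, sync_call): retro during sync_call ✓
Count: 14.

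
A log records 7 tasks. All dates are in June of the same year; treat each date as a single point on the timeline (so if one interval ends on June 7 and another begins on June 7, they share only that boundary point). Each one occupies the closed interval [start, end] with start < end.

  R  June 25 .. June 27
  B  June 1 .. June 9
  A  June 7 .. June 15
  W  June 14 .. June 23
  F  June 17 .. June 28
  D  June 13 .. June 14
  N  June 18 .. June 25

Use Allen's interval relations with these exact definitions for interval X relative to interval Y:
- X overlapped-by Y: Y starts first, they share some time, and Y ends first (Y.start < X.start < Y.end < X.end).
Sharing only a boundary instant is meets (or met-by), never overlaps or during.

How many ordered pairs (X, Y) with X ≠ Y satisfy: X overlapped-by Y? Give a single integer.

Checking all 42 ordered pairs for relation 'overlapped-by'; matching pairs in alphabetical order:
(A, B): A overlapped-by B ✓
(F, W): F overlapped-by W ✓
(N, W): N overlapped-by W ✓
(W, A): W overlapped-by A ✓
Count: 4.

4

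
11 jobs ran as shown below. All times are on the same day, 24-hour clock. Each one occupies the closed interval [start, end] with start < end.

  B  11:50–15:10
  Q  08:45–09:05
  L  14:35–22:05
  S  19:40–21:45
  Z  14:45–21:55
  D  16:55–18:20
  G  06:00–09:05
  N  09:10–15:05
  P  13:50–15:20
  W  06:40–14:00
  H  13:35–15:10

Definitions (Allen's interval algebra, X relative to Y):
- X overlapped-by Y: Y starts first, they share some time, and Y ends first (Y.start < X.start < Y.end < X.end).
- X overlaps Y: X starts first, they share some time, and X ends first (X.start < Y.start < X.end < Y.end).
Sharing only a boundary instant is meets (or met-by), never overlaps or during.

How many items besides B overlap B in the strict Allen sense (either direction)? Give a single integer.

Target B = [11:50, 15:10].
D [16:55, 18:20] → after → no.
G [06:00, 09:05] → before → no.
H [13:35, 15:10] → finishes → no.
L [14:35, 22:05] → overlapped-by → counts.
N [09:10, 15:05] → overlaps → counts.
P [13:50, 15:20] → overlapped-by → counts.
Q [08:45, 09:05] → before → no.
S [19:40, 21:45] → after → no.
W [06:40, 14:00] → overlaps → counts.
Z [14:45, 21:55] → overlapped-by → counts.
Total: 5.

5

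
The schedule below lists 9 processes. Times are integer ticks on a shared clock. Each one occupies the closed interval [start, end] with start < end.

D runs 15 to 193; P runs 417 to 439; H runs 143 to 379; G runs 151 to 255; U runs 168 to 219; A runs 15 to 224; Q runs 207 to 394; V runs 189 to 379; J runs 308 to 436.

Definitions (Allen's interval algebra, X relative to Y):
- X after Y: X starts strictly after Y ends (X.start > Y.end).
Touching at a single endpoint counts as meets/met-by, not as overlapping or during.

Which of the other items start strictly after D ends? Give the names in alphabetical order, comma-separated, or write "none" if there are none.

J, P, Q

Target D = [15, 193].
A [15, 224] → started-by → no.
G [151, 255] → overlapped-by → no.
H [143, 379] → overlapped-by → no.
J [308, 436] → after → yes.
P [417, 439] → after → yes.
Q [207, 394] → after → yes.
U [168, 219] → overlapped-by → no.
V [189, 379] → overlapped-by → no.
Result: J, P, Q.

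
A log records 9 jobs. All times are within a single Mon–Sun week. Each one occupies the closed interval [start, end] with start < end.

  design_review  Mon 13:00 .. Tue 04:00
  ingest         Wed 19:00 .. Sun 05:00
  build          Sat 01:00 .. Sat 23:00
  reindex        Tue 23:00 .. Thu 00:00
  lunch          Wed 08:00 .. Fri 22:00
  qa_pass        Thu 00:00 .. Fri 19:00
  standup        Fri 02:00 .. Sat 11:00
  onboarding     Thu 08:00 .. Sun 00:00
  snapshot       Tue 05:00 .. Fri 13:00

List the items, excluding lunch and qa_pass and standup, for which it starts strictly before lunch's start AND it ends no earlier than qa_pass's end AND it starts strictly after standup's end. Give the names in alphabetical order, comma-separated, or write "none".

none

Conditions: its start is strictly before lunch's start (X.start < Wed 08:00) AND its end is no earlier than qa_pass's end (X.end >= Fri 19:00) AND its start is strictly after standup's end (X.start > Sat 11:00).
build: start Sat 01:00 < Wed 08:00? ✗; end Sat 23:00 >= Fri 19:00? ✓; start Sat 01:00 > Sat 11:00? ✗ → no.
design_review: start Mon 13:00 < Wed 08:00? ✓; end Tue 04:00 >= Fri 19:00? ✗; start Mon 13:00 > Sat 11:00? ✗ → no.
ingest: start Wed 19:00 < Wed 08:00? ✗; end Sun 05:00 >= Fri 19:00? ✓; start Wed 19:00 > Sat 11:00? ✗ → no.
onboarding: start Thu 08:00 < Wed 08:00? ✗; end Sun 00:00 >= Fri 19:00? ✓; start Thu 08:00 > Sat 11:00? ✗ → no.
reindex: start Tue 23:00 < Wed 08:00? ✓; end Thu 00:00 >= Fri 19:00? ✗; start Tue 23:00 > Sat 11:00? ✗ → no.
snapshot: start Tue 05:00 < Wed 08:00? ✓; end Fri 13:00 >= Fri 19:00? ✗; start Tue 05:00 > Sat 11:00? ✗ → no.
Result: none.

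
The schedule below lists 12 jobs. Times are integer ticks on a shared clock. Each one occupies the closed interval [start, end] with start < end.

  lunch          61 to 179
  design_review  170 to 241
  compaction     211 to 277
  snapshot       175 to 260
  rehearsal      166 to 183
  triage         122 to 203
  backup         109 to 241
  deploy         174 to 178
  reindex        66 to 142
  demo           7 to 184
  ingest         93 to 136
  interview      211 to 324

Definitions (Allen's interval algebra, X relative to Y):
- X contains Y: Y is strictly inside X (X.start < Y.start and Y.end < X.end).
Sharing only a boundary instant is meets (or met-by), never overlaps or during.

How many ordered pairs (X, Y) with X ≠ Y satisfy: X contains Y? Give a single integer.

16

Checking all 132 ordered pairs for relation 'contains'; matching pairs in alphabetical order:
(backup, deploy): backup contains deploy ✓
(backup, rehearsal): backup contains rehearsal ✓
(backup, triage): backup contains triage ✓
(demo, deploy): demo contains deploy ✓
(demo, ingest): demo contains ingest ✓
(demo, lunch): demo contains lunch ✓
(demo, rehearsal): demo contains rehearsal ✓
(demo, reindex): demo contains reindex ✓
(design_review, deploy): design_review contains deploy ✓
(lunch, deploy): lunch contains deploy ✓
(lunch, ingest): lunch contains ingest ✓
(lunch, reindex): lunch contains reindex ✓
(rehearsal, deploy): rehearsal contains deploy ✓
(reindex, ingest): reindex contains ingest ✓
(triage, deploy): triage contains deploy ✓
(triage, rehearsal): triage contains rehearsal ✓
Count: 16.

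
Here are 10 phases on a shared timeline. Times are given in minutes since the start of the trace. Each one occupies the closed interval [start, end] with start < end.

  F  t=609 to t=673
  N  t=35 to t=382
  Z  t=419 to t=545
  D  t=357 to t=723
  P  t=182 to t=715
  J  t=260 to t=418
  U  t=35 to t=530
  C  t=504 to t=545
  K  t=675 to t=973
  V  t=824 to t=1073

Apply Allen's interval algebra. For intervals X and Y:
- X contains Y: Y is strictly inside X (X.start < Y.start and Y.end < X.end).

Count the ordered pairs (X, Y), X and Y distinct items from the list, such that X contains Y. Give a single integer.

8

Checking all 90 ordered pairs for relation 'contains'; matching pairs in alphabetical order:
(D, C): D contains C ✓
(D, F): D contains F ✓
(D, Z): D contains Z ✓
(P, C): P contains C ✓
(P, F): P contains F ✓
(P, J): P contains J ✓
(P, Z): P contains Z ✓
(U, J): U contains J ✓
Count: 8.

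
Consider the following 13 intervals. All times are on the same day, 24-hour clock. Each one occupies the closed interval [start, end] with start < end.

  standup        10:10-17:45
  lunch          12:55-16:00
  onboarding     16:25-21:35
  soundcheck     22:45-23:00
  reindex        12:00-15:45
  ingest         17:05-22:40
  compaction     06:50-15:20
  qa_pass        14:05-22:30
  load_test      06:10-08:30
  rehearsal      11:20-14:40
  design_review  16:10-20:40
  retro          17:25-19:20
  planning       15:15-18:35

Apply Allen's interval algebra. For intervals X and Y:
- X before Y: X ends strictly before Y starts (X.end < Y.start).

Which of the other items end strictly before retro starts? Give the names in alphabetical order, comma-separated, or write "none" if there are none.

Target retro = [17:25, 19:20].
compaction [06:50, 15:20] → before → yes.
design_review [16:10, 20:40] → contains → no.
ingest [17:05, 22:40] → contains → no.
load_test [06:10, 08:30] → before → yes.
lunch [12:55, 16:00] → before → yes.
onboarding [16:25, 21:35] → contains → no.
planning [15:15, 18:35] → overlaps → no.
qa_pass [14:05, 22:30] → contains → no.
rehearsal [11:20, 14:40] → before → yes.
reindex [12:00, 15:45] → before → yes.
soundcheck [22:45, 23:00] → after → no.
standup [10:10, 17:45] → overlaps → no.
Result: compaction, load_test, lunch, rehearsal, reindex.

compaction, load_test, lunch, rehearsal, reindex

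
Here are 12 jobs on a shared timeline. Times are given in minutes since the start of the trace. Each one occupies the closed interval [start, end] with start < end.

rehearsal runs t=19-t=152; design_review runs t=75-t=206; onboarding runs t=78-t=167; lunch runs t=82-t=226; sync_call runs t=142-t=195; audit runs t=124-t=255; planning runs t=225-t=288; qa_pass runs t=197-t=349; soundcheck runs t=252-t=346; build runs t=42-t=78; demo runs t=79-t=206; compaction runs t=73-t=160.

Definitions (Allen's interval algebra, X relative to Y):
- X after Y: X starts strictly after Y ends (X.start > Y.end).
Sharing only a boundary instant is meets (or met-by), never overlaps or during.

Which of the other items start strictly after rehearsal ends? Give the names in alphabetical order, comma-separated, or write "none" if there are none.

planning, qa_pass, soundcheck

Target rehearsal = [t=19, t=152].
audit [t=124, t=255] → overlapped-by → no.
build [t=42, t=78] → during → no.
compaction [t=73, t=160] → overlapped-by → no.
demo [t=79, t=206] → overlapped-by → no.
design_review [t=75, t=206] → overlapped-by → no.
lunch [t=82, t=226] → overlapped-by → no.
onboarding [t=78, t=167] → overlapped-by → no.
planning [t=225, t=288] → after → yes.
qa_pass [t=197, t=349] → after → yes.
soundcheck [t=252, t=346] → after → yes.
sync_call [t=142, t=195] → overlapped-by → no.
Result: planning, qa_pass, soundcheck.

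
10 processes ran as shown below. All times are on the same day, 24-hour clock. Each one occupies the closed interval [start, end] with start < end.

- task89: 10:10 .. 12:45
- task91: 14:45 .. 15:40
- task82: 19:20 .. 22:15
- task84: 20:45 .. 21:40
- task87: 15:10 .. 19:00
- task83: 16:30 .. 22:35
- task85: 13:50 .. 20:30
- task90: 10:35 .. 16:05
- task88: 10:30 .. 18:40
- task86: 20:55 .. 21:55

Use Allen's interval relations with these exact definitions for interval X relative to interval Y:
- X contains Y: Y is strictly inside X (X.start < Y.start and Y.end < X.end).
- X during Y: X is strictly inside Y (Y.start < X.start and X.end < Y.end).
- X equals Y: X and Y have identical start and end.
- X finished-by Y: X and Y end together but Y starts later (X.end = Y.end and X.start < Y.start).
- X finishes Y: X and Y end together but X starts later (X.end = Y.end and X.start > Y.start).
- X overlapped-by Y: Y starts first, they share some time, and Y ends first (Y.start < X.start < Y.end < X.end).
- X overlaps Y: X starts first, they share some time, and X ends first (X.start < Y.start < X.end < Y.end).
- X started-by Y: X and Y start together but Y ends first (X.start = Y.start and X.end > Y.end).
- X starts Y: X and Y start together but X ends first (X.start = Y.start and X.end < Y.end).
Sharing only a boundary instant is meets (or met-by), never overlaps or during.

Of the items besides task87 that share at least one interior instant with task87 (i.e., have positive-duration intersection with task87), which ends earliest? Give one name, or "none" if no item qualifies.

Target task87 = [15:10, 19:00].
task82 [19:20, 22:15] → after → excluded.
task83 [16:30, 22:35] → overlapped-by → candidate.
task84 [20:45, 21:40] → after → excluded.
task85 [13:50, 20:30] → contains → candidate.
task86 [20:55, 21:55] → after → excluded.
task88 [10:30, 18:40] → overlaps → candidate.
task89 [10:10, 12:45] → before → excluded.
task90 [10:35, 16:05] → overlaps → candidate.
task91 [14:45, 15:40] → overlaps → candidate.
Among candidates, earliest end is 15:40 → task91.

task91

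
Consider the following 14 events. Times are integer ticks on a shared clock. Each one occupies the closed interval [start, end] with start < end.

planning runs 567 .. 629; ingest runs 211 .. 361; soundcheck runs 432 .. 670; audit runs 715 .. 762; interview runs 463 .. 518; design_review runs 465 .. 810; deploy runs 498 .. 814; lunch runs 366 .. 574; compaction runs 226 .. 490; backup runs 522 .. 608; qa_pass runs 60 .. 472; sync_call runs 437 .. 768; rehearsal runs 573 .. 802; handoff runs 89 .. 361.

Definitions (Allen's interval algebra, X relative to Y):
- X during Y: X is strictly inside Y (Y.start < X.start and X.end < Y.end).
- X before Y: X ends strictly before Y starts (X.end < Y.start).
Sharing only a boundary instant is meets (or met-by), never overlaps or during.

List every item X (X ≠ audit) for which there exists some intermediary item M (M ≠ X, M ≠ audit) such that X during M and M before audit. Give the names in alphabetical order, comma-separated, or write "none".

backup, handoff, ingest, interview, planning

Target audit = [715, 762].
Intermediaries M with M before audit: backup, compaction, handoff, ingest, interview, lunch, planning, qa_pass, soundcheck.
Via backup — items with X during backup: none.
Via compaction — items with X during compaction: none.
Via handoff — items with X during handoff: none.
Via ingest — items with X during ingest: none.
Via interview — items with X during interview: none.
Via lunch — items with X during lunch: interview.
Via planning — items with X during planning: none.
Via qa_pass — items with X during qa_pass: handoff, ingest.
Via soundcheck — items with X during soundcheck: backup, interview, planning.
Union: backup, handoff, ingest, interview, planning.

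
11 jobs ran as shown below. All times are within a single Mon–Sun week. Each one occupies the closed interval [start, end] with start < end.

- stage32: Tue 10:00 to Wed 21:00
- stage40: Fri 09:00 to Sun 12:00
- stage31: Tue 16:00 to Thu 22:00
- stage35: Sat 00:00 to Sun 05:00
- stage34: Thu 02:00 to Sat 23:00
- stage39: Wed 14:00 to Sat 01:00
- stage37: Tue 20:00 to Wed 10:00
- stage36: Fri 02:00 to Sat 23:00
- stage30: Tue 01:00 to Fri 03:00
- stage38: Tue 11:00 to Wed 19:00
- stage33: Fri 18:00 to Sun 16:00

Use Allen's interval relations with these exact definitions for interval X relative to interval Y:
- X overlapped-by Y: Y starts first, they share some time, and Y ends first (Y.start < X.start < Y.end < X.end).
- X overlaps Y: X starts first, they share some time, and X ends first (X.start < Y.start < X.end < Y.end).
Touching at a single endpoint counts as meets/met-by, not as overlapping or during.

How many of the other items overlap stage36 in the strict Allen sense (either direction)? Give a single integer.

5

Target stage36 = [Fri 02:00, Sat 23:00].
stage30 [Tue 01:00, Fri 03:00] → overlaps → counts.
stage31 [Tue 16:00, Thu 22:00] → before → no.
stage32 [Tue 10:00, Wed 21:00] → before → no.
stage33 [Fri 18:00, Sun 16:00] → overlapped-by → counts.
stage34 [Thu 02:00, Sat 23:00] → finished-by → no.
stage35 [Sat 00:00, Sun 05:00] → overlapped-by → counts.
stage37 [Tue 20:00, Wed 10:00] → before → no.
stage38 [Tue 11:00, Wed 19:00] → before → no.
stage39 [Wed 14:00, Sat 01:00] → overlaps → counts.
stage40 [Fri 09:00, Sun 12:00] → overlapped-by → counts.
Total: 5.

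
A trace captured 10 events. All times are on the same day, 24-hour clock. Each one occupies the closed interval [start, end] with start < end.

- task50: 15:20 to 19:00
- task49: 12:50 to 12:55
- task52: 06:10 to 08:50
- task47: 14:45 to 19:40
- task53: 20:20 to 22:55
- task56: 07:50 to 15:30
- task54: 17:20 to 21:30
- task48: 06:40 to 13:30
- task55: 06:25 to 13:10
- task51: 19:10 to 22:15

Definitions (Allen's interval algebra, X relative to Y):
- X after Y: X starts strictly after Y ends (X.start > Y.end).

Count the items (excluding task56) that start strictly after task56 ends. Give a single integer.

Target task56 = [07:50, 15:30].
task47 [14:45, 19:40] → overlapped-by → no.
task48 [06:40, 13:30] → overlaps → no.
task49 [12:50, 12:55] → during → no.
task50 [15:20, 19:00] → overlapped-by → no.
task51 [19:10, 22:15] → after → counts.
task52 [06:10, 08:50] → overlaps → no.
task53 [20:20, 22:55] → after → counts.
task54 [17:20, 21:30] → after → counts.
task55 [06:25, 13:10] → overlaps → no.
Total: 3.

3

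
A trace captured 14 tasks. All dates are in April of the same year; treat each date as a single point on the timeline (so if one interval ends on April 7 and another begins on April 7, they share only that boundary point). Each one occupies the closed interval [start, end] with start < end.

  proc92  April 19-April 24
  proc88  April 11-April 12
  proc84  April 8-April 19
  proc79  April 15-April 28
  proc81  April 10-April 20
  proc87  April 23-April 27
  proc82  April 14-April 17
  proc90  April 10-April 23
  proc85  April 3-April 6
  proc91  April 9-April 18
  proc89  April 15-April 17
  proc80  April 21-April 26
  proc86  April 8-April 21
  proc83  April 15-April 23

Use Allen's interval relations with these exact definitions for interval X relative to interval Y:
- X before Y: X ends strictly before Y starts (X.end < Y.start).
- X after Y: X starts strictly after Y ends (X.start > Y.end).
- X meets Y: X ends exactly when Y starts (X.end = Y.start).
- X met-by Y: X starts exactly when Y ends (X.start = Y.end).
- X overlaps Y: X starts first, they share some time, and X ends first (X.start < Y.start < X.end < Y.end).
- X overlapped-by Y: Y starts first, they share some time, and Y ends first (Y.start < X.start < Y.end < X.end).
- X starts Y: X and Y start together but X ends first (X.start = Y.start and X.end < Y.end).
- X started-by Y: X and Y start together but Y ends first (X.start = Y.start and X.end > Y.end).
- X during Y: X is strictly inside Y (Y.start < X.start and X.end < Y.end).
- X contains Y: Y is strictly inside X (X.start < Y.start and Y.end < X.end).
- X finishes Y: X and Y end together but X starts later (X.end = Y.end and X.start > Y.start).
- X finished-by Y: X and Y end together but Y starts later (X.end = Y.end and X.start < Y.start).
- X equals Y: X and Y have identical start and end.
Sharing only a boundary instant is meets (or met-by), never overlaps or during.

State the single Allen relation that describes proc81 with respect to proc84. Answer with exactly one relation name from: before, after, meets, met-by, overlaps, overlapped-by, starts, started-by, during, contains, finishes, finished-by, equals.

overlapped-by

proc81 = [April 10, April 20]; proc84 = [April 8, April 19].
Compare endpoints: proc81.start > proc84.start, proc81.start < proc84.end, proc81.end > proc84.start, proc81.end > proc84.end.
That pattern is 'overlapped-by'.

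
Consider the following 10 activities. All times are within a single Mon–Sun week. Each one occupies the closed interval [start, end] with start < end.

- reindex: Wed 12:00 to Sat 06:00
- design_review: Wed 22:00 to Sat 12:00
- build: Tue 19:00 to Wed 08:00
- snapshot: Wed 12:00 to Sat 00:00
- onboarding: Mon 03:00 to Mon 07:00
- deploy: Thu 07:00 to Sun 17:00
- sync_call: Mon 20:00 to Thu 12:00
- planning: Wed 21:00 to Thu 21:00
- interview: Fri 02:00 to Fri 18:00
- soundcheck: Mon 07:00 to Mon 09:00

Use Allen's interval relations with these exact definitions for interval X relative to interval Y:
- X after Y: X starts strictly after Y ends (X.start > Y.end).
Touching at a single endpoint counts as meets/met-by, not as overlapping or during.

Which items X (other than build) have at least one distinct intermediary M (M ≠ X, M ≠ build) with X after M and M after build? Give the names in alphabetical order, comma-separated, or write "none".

interview

Target build = [Tue 19:00, Wed 08:00].
Intermediaries M with M after build: deploy, design_review, interview, planning, reindex, snapshot.
Via deploy — items with X after deploy: none.
Via design_review — items with X after design_review: none.
Via interview — items with X after interview: none.
Via planning — items with X after planning: interview.
Via reindex — items with X after reindex: none.
Via snapshot — items with X after snapshot: none.
Union: interview.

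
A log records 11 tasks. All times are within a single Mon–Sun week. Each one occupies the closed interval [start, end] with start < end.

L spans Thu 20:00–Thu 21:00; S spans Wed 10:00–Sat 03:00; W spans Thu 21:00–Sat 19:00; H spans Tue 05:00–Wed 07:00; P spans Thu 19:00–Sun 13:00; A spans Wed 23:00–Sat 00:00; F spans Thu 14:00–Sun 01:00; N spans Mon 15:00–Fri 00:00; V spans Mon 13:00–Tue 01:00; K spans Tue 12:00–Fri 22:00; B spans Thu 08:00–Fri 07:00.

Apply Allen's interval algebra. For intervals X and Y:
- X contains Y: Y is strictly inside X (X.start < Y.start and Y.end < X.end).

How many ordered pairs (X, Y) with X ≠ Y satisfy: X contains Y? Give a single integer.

Checking all 110 ordered pairs for relation 'contains'; matching pairs in alphabetical order:
(A, B): A contains B ✓
(A, L): A contains L ✓
(B, L): B contains L ✓
(F, L): F contains L ✓
(F, W): F contains W ✓
(K, B): K contains B ✓
(K, L): K contains L ✓
(N, H): N contains H ✓
(N, L): N contains L ✓
(P, L): P contains L ✓
(P, W): P contains W ✓
(S, A): S contains A ✓
(S, B): S contains B ✓
(S, L): S contains L ✓
Count: 14.

14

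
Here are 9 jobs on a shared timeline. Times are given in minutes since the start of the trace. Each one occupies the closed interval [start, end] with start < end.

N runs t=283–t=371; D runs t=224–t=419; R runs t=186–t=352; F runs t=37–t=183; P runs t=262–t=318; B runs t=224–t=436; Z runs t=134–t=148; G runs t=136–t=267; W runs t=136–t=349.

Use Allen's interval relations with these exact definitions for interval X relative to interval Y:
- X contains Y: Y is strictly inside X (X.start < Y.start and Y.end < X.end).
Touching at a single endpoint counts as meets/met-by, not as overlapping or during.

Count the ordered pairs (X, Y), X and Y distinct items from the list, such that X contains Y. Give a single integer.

7

Checking all 72 ordered pairs for relation 'contains'; matching pairs in alphabetical order:
(B, N): B contains N ✓
(B, P): B contains P ✓
(D, N): D contains N ✓
(D, P): D contains P ✓
(F, Z): F contains Z ✓
(R, P): R contains P ✓
(W, P): W contains P ✓
Count: 7.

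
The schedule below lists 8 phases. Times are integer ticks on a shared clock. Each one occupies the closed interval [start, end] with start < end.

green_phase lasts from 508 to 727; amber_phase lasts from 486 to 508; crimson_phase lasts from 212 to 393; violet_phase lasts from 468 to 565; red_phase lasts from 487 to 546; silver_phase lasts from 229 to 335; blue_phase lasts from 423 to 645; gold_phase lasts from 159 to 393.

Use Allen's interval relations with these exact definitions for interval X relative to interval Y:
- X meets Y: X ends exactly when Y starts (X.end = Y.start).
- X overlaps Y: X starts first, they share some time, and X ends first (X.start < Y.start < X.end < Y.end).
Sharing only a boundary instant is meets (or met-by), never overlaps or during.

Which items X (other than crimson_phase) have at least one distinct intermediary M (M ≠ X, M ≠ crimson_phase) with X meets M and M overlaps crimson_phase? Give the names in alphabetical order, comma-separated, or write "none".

none

Target crimson_phase = [212, 393].
Intermediaries M with M overlaps crimson_phase: none.
Union: none.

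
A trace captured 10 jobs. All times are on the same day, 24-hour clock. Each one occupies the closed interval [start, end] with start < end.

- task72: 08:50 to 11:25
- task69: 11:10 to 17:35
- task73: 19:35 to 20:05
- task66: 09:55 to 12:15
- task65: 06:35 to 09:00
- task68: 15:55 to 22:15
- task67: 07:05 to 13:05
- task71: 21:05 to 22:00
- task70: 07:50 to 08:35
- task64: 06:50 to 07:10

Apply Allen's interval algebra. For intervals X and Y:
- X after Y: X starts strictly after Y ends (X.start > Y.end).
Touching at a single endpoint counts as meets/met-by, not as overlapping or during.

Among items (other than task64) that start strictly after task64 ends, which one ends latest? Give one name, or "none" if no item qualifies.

Target task64 = [06:50, 07:10].
task65 [06:35, 09:00] → contains → excluded.
task66 [09:55, 12:15] → after → candidate.
task67 [07:05, 13:05] → overlapped-by → excluded.
task68 [15:55, 22:15] → after → candidate.
task69 [11:10, 17:35] → after → candidate.
task70 [07:50, 08:35] → after → candidate.
task71 [21:05, 22:00] → after → candidate.
task72 [08:50, 11:25] → after → candidate.
task73 [19:35, 20:05] → after → candidate.
Among candidates, latest end is 22:15 → task68.

task68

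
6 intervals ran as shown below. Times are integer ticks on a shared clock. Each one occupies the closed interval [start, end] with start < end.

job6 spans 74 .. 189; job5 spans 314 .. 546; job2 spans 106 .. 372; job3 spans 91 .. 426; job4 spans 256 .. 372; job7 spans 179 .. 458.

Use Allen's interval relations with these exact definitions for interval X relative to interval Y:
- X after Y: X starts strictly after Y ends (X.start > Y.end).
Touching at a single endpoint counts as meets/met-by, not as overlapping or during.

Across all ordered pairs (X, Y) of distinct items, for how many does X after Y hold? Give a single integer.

2

Checking all 30 ordered pairs for relation 'after'; matching pairs in alphabetical order:
(job4, job6): job4 after job6 ✓
(job5, job6): job5 after job6 ✓
Count: 2.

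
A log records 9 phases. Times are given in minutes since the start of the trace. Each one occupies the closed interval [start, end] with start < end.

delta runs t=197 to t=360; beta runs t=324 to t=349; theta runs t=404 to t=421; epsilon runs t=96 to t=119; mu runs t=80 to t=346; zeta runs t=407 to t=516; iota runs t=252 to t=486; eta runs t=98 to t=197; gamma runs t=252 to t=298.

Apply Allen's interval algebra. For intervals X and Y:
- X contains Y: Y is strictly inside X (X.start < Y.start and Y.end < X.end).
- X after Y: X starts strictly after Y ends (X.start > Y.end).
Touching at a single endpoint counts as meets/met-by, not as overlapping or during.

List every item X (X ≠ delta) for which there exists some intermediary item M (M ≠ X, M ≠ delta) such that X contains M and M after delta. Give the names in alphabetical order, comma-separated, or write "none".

iota

Target delta = [t=197, t=360].
Intermediaries M with M after delta: theta, zeta.
Via theta — items with X contains theta: iota.
Via zeta — items with X contains zeta: none.
Union: iota.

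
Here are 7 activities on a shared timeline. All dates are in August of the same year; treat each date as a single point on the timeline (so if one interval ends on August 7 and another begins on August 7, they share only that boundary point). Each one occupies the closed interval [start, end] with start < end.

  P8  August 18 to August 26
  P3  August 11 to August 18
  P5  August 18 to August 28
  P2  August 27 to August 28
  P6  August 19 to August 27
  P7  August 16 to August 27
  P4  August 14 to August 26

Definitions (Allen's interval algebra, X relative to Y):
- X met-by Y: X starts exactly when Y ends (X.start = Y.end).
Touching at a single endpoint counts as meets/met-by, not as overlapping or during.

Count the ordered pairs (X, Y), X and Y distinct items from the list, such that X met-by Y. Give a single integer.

4

Checking all 42 ordered pairs for relation 'met-by'; matching pairs in alphabetical order:
(P2, P6): P2 met-by P6 ✓
(P2, P7): P2 met-by P7 ✓
(P5, P3): P5 met-by P3 ✓
(P8, P3): P8 met-by P3 ✓
Count: 4.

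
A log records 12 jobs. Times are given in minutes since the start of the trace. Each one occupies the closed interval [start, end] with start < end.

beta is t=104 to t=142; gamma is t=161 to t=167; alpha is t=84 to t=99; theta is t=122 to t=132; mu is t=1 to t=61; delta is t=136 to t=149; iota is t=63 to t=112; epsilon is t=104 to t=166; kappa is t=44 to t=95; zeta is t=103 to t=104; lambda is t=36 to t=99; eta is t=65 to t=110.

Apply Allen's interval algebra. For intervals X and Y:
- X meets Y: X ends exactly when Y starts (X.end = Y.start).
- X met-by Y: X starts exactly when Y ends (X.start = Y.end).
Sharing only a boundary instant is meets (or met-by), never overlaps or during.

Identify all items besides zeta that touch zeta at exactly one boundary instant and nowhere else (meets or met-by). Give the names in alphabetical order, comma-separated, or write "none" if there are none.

Target zeta = [t=103, t=104].
alpha [t=84, t=99] → before → no.
beta [t=104, t=142] → met-by → yes.
delta [t=136, t=149] → after → no.
epsilon [t=104, t=166] → met-by → yes.
eta [t=65, t=110] → contains → no.
gamma [t=161, t=167] → after → no.
iota [t=63, t=112] → contains → no.
kappa [t=44, t=95] → before → no.
lambda [t=36, t=99] → before → no.
mu [t=1, t=61] → before → no.
theta [t=122, t=132] → after → no.
Result: beta, epsilon.

beta, epsilon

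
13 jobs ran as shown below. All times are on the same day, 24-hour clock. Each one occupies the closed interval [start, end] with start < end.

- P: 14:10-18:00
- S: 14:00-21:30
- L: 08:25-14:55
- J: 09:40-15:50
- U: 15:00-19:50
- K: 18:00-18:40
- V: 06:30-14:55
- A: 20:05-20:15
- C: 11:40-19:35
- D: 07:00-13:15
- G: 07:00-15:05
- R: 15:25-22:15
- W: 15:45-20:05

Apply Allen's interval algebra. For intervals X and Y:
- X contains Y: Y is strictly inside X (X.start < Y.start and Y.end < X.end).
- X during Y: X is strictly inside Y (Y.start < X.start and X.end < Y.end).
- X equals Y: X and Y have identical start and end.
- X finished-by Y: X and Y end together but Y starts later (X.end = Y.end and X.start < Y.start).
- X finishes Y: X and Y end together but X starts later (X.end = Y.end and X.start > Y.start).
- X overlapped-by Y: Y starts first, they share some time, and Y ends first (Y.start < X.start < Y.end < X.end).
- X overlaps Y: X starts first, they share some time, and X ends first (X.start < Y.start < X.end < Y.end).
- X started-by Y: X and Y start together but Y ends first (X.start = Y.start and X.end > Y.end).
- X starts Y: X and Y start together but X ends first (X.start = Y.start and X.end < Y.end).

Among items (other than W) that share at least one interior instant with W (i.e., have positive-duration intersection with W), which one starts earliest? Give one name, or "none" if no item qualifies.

J

Target W = [15:45, 20:05].
A [20:05, 20:15] → met-by → excluded.
C [11:40, 19:35] → overlaps → candidate.
D [07:00, 13:15] → before → excluded.
G [07:00, 15:05] → before → excluded.
J [09:40, 15:50] → overlaps → candidate.
K [18:00, 18:40] → during → candidate.
L [08:25, 14:55] → before → excluded.
P [14:10, 18:00] → overlaps → candidate.
R [15:25, 22:15] → contains → candidate.
S [14:00, 21:30] → contains → candidate.
U [15:00, 19:50] → overlaps → candidate.
V [06:30, 14:55] → before → excluded.
Among candidates, earliest start is 09:40 → J.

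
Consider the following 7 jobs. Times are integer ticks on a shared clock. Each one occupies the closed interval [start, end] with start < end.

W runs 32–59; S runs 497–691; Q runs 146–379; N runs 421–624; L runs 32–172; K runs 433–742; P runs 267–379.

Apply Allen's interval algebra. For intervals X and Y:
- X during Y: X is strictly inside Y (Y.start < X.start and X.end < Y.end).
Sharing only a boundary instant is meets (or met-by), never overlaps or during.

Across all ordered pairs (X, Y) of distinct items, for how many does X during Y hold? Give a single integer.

Checking all 42 ordered pairs for relation 'during'; matching pairs in alphabetical order:
(S, K): S during K ✓
Count: 1.

1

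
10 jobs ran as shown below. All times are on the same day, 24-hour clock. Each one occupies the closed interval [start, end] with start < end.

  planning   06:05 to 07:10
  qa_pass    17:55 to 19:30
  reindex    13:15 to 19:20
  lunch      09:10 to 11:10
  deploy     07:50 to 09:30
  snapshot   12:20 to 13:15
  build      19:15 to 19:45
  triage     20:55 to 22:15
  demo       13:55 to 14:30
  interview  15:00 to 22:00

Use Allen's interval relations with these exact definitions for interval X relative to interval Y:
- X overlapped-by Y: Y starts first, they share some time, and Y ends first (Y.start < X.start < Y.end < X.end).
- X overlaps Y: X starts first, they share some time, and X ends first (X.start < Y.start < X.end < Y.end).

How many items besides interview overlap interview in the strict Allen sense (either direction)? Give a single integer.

2

Target interview = [15:00, 22:00].
build [19:15, 19:45] → during → no.
demo [13:55, 14:30] → before → no.
deploy [07:50, 09:30] → before → no.
lunch [09:10, 11:10] → before → no.
planning [06:05, 07:10] → before → no.
qa_pass [17:55, 19:30] → during → no.
reindex [13:15, 19:20] → overlaps → counts.
snapshot [12:20, 13:15] → before → no.
triage [20:55, 22:15] → overlapped-by → counts.
Total: 2.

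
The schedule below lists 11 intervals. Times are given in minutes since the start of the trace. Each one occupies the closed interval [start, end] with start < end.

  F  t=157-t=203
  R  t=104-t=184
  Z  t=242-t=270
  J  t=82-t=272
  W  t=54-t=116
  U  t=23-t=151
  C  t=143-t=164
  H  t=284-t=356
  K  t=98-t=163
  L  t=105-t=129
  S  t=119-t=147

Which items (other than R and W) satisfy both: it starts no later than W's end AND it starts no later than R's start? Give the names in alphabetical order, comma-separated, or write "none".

Conditions: its start is no later than W's end (X.start <= t=116) AND its start is no later than R's start (X.start <= t=104).
C: start t=143 <= t=116? ✗; start t=143 <= t=104? ✗ → no.
F: start t=157 <= t=116? ✗; start t=157 <= t=104? ✗ → no.
H: start t=284 <= t=116? ✗; start t=284 <= t=104? ✗ → no.
J: start t=82 <= t=116? ✓; start t=82 <= t=104? ✓ → yes.
K: start t=98 <= t=116? ✓; start t=98 <= t=104? ✓ → yes.
L: start t=105 <= t=116? ✓; start t=105 <= t=104? ✗ → no.
S: start t=119 <= t=116? ✗; start t=119 <= t=104? ✗ → no.
U: start t=23 <= t=116? ✓; start t=23 <= t=104? ✓ → yes.
Z: start t=242 <= t=116? ✗; start t=242 <= t=104? ✗ → no.
Result: J, K, U.

J, K, U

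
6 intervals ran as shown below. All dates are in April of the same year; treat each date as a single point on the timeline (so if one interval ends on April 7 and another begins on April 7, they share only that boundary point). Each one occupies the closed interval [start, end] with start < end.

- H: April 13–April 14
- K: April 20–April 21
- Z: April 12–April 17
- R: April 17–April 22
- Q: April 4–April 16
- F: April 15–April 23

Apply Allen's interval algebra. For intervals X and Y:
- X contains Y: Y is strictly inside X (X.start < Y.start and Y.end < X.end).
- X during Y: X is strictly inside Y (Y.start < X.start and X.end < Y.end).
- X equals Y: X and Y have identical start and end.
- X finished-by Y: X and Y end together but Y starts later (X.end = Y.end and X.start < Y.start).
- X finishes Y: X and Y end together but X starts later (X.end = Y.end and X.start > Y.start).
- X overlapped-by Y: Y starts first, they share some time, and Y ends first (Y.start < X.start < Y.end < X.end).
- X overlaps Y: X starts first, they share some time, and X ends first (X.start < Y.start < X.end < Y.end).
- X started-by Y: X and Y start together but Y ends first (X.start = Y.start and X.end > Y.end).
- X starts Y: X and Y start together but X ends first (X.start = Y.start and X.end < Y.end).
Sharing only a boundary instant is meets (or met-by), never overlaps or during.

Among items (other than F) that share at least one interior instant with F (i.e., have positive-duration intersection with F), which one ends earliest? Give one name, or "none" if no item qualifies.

Target F = [April 15, April 23].
H [April 13, April 14] → before → excluded.
K [April 20, April 21] → during → candidate.
Q [April 4, April 16] → overlaps → candidate.
R [April 17, April 22] → during → candidate.
Z [April 12, April 17] → overlaps → candidate.
Among candidates, earliest end is April 16 → Q.

Q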